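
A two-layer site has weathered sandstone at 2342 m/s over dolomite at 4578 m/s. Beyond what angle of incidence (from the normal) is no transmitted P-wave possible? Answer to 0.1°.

30.8°

Critical incidence: sin θ_c = V₁/V₂ = 2342/4578 = 0.5116.
θ_c = arcsin 0.5116 = 30.77°.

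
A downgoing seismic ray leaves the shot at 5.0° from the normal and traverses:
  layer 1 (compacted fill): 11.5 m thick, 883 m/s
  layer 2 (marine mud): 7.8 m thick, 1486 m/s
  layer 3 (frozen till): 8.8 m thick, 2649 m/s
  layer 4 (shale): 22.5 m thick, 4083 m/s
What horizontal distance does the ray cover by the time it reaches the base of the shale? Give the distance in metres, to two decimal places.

Apply Snell's law at each interface; in layer i the horizontal offset is hᵢ·tan θᵢ.
Layer 1: θ = 5.00°; offset = 11.5·tan 5.00° = 1.0061 m.
Layer 2: sin θ = 1486·sin 5.0°/883 = 0.1467, θ = 8.43°; offset = 7.8·tan 8.43° = 1.1566 m.
Layer 3: sin θ = 2649·sin 5.0°/883 = 0.2615, θ = 15.16°; offset = 8.8·tan 15.16° = 2.3838 m.
Layer 4: sin θ = 4083·sin 5.0°/883 = 0.4030, θ = 23.77°; offset = 22.5·tan 23.77° = 9.9079 m.
Summing the layer offsets gives 14.4545 m.

14.45 m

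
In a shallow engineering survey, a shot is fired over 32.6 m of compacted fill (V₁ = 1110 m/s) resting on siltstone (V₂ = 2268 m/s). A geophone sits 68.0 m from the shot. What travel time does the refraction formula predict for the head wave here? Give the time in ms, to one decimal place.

81.2 ms

θ_c = arcsin(V₁/V₂) = arcsin(1110/2268) = 29.30°, cos θ_c = 0.8720.
Intercept time tᵢ = 2h cos θ_c / V₁ = 2·32.6·0.8720/1110 = 0.05122 s.
t = x/V₂ + tᵢ = 68.0/2268 + 0.05122 = 0.08121 s.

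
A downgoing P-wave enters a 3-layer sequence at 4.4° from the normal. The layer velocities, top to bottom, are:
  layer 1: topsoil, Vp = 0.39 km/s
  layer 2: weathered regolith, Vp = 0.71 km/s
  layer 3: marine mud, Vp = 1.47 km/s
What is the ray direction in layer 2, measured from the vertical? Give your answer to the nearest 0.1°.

Ray parameter p = sin 4.4° / 0.39 = 1.9672e-01 s/km.
sin θ_2 = p·V_2 = 1.9672e-01 × 0.71 = 0.1397.
θ_2 = 8.03° from the vertical.

8.0°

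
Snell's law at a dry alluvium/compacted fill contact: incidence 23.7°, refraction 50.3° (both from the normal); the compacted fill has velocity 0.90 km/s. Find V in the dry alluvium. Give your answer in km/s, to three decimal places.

Snell's law: sin 23.7°/V₁ = sin 50.3°/V₂.
V₁ = V₂·sin 23.7°/sin 50.3° = 0.90 × 0.5224 = 0.470 km/s.

0.470 km/s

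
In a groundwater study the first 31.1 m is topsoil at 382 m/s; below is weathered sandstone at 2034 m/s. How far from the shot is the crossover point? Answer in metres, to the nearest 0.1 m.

θ_c = arcsin(382/2034) = 10.82°, so cos θ_c = 0.9822 and tᵢ = 2h cos θ_c/V₁ = 0.1599 s.
At crossover x/V₁ = x/V₂ + tᵢ ⇒ x = tᵢ/(1/V₁ − 1/V₂) = 0.15993/(2.6178e-03 − 4.9164e-04) = 75.22 m.

75.2 m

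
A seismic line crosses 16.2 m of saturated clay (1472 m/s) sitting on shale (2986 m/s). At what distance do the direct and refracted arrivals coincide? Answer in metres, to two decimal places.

55.60 m

θ_c = arcsin(1472/2986) = 29.54°, so cos θ_c = 0.8700 and tᵢ = 2h cos θ_c/V₁ = 0.0192 s.
At crossover x/V₁ = x/V₂ + tᵢ ⇒ x = tᵢ/(1/V₁ − 1/V₂) = 0.01915/(6.7935e-04 − 3.3490e-04) = 55.60 m.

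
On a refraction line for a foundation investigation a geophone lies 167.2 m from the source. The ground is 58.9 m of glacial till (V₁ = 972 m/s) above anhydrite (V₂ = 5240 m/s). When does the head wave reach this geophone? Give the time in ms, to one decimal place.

151.0 ms

t = x/V₂ + 2h·√(V₂²−V₁²)/(V₁V₂).
√(V₂²−V₁²) = √(5240²−972²) = 5149.1 m/s; delay term = 2·58.9·5149.1/(972·5240) = 0.11909 s.
t = 167.2/5240 + 0.11909 = 0.15100 s.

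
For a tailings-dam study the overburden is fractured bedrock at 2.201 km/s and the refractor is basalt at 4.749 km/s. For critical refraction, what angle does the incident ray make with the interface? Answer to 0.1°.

At critical incidence the refracted ray runs along the interface (θ₂ = 90°), so sin θ_c = V₁/V₂.
θ_c = arcsin(2.201/4.749) = arcsin 0.4635 = 27.61°.
Measured from the interface: 90° − 27.61° = 62.39°.

62.4°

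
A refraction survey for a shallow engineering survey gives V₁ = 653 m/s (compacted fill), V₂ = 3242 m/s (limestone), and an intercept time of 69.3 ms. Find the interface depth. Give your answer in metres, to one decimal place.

θ_c = arcsin(653/3242) = 11.62°; cos θ_c = 0.9795.
tᵢ = 2h cos θ_c/V₁ ⇒ h = tᵢ·V₁/(2 cos θ_c) = 0.0693·653/(2·0.9795) = 23.10 m.

23.1 m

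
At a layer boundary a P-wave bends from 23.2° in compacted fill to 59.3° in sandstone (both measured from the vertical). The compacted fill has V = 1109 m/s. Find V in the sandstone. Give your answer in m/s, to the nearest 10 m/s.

sin 23.2° = 0.3939; sin 59.3° = 0.8599.
V₂ = V₁·(sin θ₂/sin θ₁) = 1109·(0.8599/0.3939) = 2420.60 m/s.

2420 m/s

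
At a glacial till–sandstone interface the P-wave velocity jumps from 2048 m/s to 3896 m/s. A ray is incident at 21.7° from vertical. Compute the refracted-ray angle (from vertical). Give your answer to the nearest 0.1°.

44.7°

sin θ₁/V₁ = sin θ₂/V₂ ⇒ sin θ₂ = 3896·sin 21.7°/2048 = 3896·0.3697/2048 = 0.7034.
θ₂ = arcsin 0.7034 = 44.70° from the normal.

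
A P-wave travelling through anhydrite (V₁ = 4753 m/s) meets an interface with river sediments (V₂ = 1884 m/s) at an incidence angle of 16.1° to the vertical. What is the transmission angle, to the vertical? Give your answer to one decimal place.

6.3°

Snell's law: sin θ₂ = (V₂/V₁)·sin θ₁ = (1884/4753)·sin 16.1° = 0.1099.
θ₂ = arcsin 0.1099 = 6.31° from the normal.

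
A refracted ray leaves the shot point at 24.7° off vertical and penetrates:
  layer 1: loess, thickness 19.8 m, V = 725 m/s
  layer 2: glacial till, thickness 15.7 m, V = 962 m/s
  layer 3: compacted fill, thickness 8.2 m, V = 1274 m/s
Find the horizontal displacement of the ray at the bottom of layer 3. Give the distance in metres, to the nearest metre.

28 m

Apply Snell's law at each interface; in layer i the horizontal offset is hᵢ·tan θᵢ.
Layer 1: θ = 24.70°; offset = 19.8·tan 24.70° = 9.107 m.
Layer 2: sin θ = 962·sin 24.7°/725 = 0.5545, θ = 33.67°; offset = 15.7·tan 33.67° = 10.460 m.
Layer 3: sin θ = 1274·sin 24.7°/725 = 0.7343, θ = 47.25°; offset = 8.2·tan 47.25° = 8.870 m.
Summing the layer offsets gives 28.437 m.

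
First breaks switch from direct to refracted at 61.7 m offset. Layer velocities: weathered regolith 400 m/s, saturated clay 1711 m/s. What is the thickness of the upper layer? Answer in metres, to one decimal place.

h = (x_cross/2)·√((V₂−V₁)/(V₂+V₁)).
(V₂−V₁)/(V₂+V₁) = (1711−400)/(1711+400) = 0.6210; √ = 0.7881.
h = (61.7/2)·0.7881 = 24.31 m.

24.3 m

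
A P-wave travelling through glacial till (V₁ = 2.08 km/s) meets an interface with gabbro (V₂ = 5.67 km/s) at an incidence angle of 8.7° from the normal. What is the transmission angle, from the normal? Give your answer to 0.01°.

Snell's law: sin θ₂ = (V₂/V₁)·sin θ₁ = (5.67/2.08)·sin 8.7° = 0.4123.
θ₂ = arcsin 0.4123 = 24.35° from the normal.

24.35°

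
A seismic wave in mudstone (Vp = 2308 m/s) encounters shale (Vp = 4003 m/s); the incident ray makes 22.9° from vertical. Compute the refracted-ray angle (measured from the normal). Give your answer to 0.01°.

42.45°

sin θ₁/V₁ = sin θ₂/V₂ ⇒ sin θ₂ = 4003·sin 22.9°/2308 = 4003·0.3891/2308 = 0.6749.
θ₂ = sin⁻¹(0.6749) = 42.45° (from vertical).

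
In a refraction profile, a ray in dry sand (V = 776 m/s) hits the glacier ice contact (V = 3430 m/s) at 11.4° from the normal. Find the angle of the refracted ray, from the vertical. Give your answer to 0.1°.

60.9°

Snell's law: sin θ₂ = (V₂/V₁)·sin θ₁ = (3430/776)·sin 11.4° = 0.8737.
θ₂ = arcsin 0.8737 = 60.89° from the normal.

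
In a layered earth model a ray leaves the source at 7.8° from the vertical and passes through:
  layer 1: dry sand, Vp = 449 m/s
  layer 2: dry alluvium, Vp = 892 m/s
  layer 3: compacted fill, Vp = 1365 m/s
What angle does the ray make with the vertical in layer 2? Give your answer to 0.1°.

Ray parameter p = sin 7.8° / 449 = 3.0226e-04 s/m.
sin θ_2 = p·V_2 = 3.0226e-04 × 892 = 0.2696.
θ_2 = arcsin 0.2696 = 15.64°.

15.6°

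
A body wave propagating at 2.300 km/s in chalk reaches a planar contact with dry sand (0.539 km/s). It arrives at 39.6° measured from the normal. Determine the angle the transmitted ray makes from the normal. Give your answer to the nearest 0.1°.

Snell's law: sin θ₂ = (V₂/V₁)·sin θ₁ = (0.539/2.300)·sin 39.6° = 0.1494.
θ₂ = sin⁻¹(0.1494) = 8.59° (from vertical).

8.6°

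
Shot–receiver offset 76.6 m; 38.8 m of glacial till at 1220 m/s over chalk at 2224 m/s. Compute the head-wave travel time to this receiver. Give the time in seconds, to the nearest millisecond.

θ_c = arcsin(V₁/V₂) = arcsin(1220/2224) = 33.27°, cos θ_c = 0.8361.
Intercept time tᵢ = 2h cos θ_c / V₁ = 2·38.8·0.8361/1220 = 0.05318 s.
t = x/V₂ + tᵢ = 76.6/2224 + 0.05318 = 0.08762 s.

0.088 s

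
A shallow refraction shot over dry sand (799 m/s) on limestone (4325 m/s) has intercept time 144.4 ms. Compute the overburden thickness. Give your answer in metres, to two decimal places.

58.70 m

θ_c = arcsin(799/4325) = 10.65°; cos θ_c = 0.9828.
tᵢ = 2h cos θ_c/V₁ ⇒ h = tᵢ·V₁/(2 cos θ_c) = 0.1444·799/(2·0.9828) = 58.70 m.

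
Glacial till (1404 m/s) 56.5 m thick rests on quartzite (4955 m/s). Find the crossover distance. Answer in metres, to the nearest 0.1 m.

θ_c = arcsin(1404/4955) = 16.46°, so cos θ_c = 0.9590 and tᵢ = 2h cos θ_c/V₁ = 0.0772 s.
At crossover x/V₁ = x/V₂ + tᵢ ⇒ x = tᵢ/(1/V₁ − 1/V₂) = 0.07719/(7.1225e-04 − 2.0182e-04) = 151.22 m.

151.2 m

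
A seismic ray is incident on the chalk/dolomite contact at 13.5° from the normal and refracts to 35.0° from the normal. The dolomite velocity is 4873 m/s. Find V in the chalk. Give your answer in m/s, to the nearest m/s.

Snell's law: sin 13.5°/V₁ = sin 35.0°/V₂.
V₁ = V₂·sin 13.5°/sin 35.0° = 4873 × 0.4070 = 1983.31 m/s.

1983 m/s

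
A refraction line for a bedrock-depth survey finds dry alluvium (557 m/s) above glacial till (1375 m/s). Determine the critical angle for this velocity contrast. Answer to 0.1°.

23.9°

At critical incidence the refracted ray runs along the interface (θ₂ = 90°), so sin θ_c = V₁/V₂.
θ_c = arcsin(557/1375) = arcsin 0.4051 = 23.90°.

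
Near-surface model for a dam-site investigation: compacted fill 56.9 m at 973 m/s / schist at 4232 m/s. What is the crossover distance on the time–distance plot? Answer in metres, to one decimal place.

θ_c = arcsin(973/4232) = 13.29°, so cos θ_c = 0.9732 and tᵢ = 2h cos θ_c/V₁ = 0.1138 s.
At crossover x/V₁ = x/V₂ + tᵢ ⇒ x = tᵢ/(1/V₁ − 1/V₂) = 0.11382/(1.0277e-03 − 2.3629e-04) = 143.82 m.

143.8 m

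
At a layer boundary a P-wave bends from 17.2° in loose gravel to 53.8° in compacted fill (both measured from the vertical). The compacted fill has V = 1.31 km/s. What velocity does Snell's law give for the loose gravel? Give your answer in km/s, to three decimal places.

0.480 km/s

sin 17.2° = 0.2957; sin 53.8° = 0.8070.
V₁ = V₂·(sin θ₁/sin θ₂) = 1.31·(0.2957/0.8070) = 0.480 km/s.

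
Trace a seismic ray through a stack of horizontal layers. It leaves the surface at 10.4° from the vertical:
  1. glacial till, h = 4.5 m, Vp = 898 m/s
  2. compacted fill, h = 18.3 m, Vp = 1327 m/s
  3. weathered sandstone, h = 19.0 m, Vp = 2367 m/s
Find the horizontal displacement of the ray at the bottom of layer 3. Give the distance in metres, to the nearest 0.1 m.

16.2 m

Ray parameter p = sin 10.4° / 898 m/s = 2.0102e-04 s/m.
Layer 1: θ = 10.40°; offset = 4.5·tan 10.40° = 0.826 m.
Layer 2: sin θ = p·1327 = 0.2668 → θ = 15.47°; offset = 18.3·tan 15.47° = 5.065 m.
Layer 3: sin θ = p·2367 = 0.4758 → θ = 28.41°; offset = 19.0·tan 28.41° = 10.279 m.
Total horizontal offset = 16.170 m.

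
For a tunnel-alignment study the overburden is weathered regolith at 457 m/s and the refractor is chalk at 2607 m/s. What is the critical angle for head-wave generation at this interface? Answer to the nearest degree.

At critical incidence the refracted ray runs along the interface (θ₂ = 90°), so sin θ_c = V₁/V₂.
θ_c = arcsin(457/2607) = arcsin 0.1753 = 10.10°.

10°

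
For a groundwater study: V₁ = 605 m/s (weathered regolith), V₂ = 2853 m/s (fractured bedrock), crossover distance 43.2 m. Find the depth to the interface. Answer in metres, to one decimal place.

17.4 m

h = (x_cross/2)·√((V₂−V₁)/(V₂+V₁)).
(V₂−V₁)/(V₂+V₁) = (2853−605)/(2853+605) = 0.6501; √ = 0.8063.
h = (43.2/2)·0.8063 = 17.42 m.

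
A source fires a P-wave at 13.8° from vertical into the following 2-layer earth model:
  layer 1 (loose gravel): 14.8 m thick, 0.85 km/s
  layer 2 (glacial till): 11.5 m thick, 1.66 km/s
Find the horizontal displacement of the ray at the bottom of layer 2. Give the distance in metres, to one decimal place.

p = sin θ₁/V₁ = sin 13.8°/0.85 = 2.8063e-01 s/km is conserved through the stack.
Layer 1: θ = 13.80°; offset = 14.8·tan 13.80° = 3.635 m.
Layer 2: sin θ = p·1.66 = 0.4658 → θ = 27.76°; offset = 11.5·tan 27.76° = 6.054 m.
Total horizontal offset = 9.689 m.

9.7 m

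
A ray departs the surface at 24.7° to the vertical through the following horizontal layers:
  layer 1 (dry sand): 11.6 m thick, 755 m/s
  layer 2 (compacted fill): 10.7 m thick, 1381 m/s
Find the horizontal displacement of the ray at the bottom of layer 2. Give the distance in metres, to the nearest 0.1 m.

p = sin θ₁/V₁ = sin 24.7°/755 = 5.5347e-04 s/m is conserved through the stack.
Layer 1: θ = 24.70°; offset = 11.6·tan 24.70° = 5.335 m.
Layer 2: sin θ = p·1381 = 0.7643 → θ = 49.85°; offset = 10.7·tan 49.85° = 12.683 m.
Σ offsets = 18.019 m.

18.0 m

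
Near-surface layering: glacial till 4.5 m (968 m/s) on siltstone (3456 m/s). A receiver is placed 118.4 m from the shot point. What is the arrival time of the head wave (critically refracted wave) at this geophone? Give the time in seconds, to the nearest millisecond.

θ_c = arcsin(V₁/V₂) = arcsin(968/3456) = 16.27°, cos θ_c = 0.9600.
Intercept time tᵢ = 2h cos θ_c / V₁ = 2·4.5·0.9600/968 = 0.00893 s.
t = x/V₂ + tᵢ = 118.4/3456 + 0.00893 = 0.04318 s.

0.043 s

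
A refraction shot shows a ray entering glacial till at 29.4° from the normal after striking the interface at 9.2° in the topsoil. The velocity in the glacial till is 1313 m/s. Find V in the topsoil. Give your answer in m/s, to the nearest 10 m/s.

Snell's law: sin 9.2°/V₁ = sin 29.4°/V₂.
V₁ = V₂·sin 9.2°/sin 29.4° = 1313 × 0.3257 = 427.63 m/s.

430 m/s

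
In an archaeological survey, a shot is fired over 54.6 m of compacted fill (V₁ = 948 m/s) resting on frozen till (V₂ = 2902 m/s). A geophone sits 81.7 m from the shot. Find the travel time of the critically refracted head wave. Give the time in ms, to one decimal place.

θ_c = arcsin(V₁/V₂) = arcsin(948/2902) = 19.07°, cos θ_c = 0.9451.
Intercept time tᵢ = 2h cos θ_c / V₁ = 2·54.6·0.9451/948 = 0.10887 s.
t = x/V₂ + tᵢ = 81.7/2902 + 0.10887 = 0.13702 s.

137.0 ms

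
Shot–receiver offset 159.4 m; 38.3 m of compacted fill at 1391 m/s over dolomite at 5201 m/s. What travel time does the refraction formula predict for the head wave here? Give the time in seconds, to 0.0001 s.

0.0837 s

t = x/V₂ + 2h·√(V₂²−V₁²)/(V₁V₂).
√(V₂²−V₁²) = √(5201²−1391²) = 5011.5 m/s; delay term = 2·38.3·5011.5/(1391·5201) = 0.05306 s.
t = 159.4/5201 + 0.05306 = 0.08371 s.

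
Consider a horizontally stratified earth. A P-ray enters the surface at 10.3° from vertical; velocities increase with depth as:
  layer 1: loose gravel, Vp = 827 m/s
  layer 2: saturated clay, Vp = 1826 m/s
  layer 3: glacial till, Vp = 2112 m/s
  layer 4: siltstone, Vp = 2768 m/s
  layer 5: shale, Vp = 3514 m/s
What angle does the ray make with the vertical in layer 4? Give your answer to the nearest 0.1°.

Snell's law across each interface conserves sin θ / V, so sin θ_4 = V_4·sin θ₁/V₁.
sin θ_4 = 2768 × sin 10.3° / 827 = 0.5985.
θ_4 = arcsin 0.5985 = 36.76°.

36.8°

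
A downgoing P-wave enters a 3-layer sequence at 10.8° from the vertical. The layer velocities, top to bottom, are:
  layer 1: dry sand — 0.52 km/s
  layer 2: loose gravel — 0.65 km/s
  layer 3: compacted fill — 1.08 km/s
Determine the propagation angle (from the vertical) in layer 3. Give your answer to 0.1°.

Ray parameter p = sin 10.8° / 0.52 = 3.6035e-01 s/km.
sin θ_3 = p·V_3 = 3.6035e-01 × 1.08 = 0.3892.
θ_3 = 22.90° from the vertical.

22.9°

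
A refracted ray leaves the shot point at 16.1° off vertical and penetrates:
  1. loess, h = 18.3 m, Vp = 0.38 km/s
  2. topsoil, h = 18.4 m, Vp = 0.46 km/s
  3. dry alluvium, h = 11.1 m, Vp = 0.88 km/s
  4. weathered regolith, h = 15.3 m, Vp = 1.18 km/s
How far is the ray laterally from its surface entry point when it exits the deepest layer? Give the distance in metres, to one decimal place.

p = sin θ₁/V₁ = sin 16.1°/0.38 = 7.2978e-01 s/km is conserved through the stack.
Layer 1: θ = 16.10°; offset = 18.3·tan 16.10° = 5.282 m.
Layer 2: sin θ = p·0.46 = 0.3357 → θ = 19.61°; offset = 18.4·tan 19.61° = 6.557 m.
Layer 3: sin θ = p·0.88 = 0.6422 → θ = 39.96°; offset = 11.1·tan 39.96° = 9.300 m.
Layer 4: sin θ = p·1.18 = 0.8611 → θ = 59.44°; offset = 15.3·tan 59.44° = 25.917 m.
Total horizontal offset = 47.055 m.

47.1 m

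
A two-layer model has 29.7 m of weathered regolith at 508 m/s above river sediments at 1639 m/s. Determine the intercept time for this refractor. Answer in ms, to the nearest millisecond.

tᵢ = 2h·√(V₂²−V₁²)/(V₁V₂).
√(V₂²−V₁²) = √(1639²−508²) = 1558.3 m/s.
tᵢ = 2·29.7·1558.3/(508·1639) = 0.11117 s.

111 ms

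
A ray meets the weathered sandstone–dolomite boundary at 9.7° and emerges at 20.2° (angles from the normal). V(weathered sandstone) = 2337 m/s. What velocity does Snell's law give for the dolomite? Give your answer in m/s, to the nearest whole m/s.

sin 9.7° = 0.1685; sin 20.2° = 0.3453.
V₂ = V₁·(sin θ₂/sin θ₁) = 2337·(0.3453/0.1685) = 4789.39 m/s.

4789 m/s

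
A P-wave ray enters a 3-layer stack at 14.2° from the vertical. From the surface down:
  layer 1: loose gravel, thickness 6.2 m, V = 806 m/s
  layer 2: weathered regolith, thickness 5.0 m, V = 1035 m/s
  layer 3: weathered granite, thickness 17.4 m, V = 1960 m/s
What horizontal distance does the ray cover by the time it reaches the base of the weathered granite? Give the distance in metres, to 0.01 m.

16.16 m

Ray parameter p = sin 14.2° / 806 m/s = 3.0435e-04 s/m.
Layer 1: θ = 14.20°; offset = 6.2·tan 14.20° = 1.5688 m.
Layer 2: sin θ = p·1035 = 0.3150 → θ = 18.36°; offset = 5.0·tan 18.36° = 1.6595 m.
Layer 3: sin θ = p·1960 = 0.5965 → θ = 36.62°; offset = 17.4·tan 36.62° = 12.9326 m.
Total horizontal offset = 16.1610 m.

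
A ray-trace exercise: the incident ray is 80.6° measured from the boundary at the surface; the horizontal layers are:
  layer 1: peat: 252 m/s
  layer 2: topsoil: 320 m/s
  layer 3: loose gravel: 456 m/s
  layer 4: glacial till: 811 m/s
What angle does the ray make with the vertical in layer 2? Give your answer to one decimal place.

From the normal: θ₁ = 90° − 80.6° = 9.4°.
Snell's law across each interface conserves sin θ / V, so sin θ_2 = V_2·sin θ₁/V₁.
sin θ_2 = 320 × sin 9.4° / 252 = 0.2074.
θ_2 = arcsin 0.2074 = 11.97°.

12.0°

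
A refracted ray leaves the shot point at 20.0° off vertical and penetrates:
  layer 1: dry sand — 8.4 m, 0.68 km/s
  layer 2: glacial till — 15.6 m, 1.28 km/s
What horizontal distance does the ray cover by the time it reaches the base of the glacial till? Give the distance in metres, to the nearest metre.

p = sin θ₁/V₁ = sin 20.0°/0.68 = 5.0297e-01 s/km is conserved through the stack.
Layer 1: θ = 20.00°; offset = 8.4·tan 20.00° = 3.057 m.
Layer 2: sin θ = p·1.28 = 0.6438 → θ = 40.08°; offset = 15.6·tan 40.08° = 13.125 m.
Summing the layer offsets gives 16.183 m.

16 m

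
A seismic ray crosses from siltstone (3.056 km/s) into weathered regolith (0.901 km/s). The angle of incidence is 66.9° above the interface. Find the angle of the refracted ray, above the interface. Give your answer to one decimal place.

83.4°

Angle from the normal: 90° − 66.9° = 23.1°.
Snell's law: sin θ₂ = (V₂/V₁)·sin θ₁ = (0.901/3.056)·sin 23.1° = 0.1157.
θ₂ = sin⁻¹(0.1157) = 6.64° (from vertical).
From the interface: 90° − 6.64° = 83.36°.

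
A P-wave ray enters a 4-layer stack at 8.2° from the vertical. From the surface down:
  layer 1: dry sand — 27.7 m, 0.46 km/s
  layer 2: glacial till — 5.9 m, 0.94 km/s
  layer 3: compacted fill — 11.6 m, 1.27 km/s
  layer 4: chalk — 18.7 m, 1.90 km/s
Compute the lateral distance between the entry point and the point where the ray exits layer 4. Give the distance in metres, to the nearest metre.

Apply Snell's law at each interface; in layer i the horizontal offset is hᵢ·tan θᵢ.
Layer 1: θ = 8.20°; offset = 27.7·tan 8.20° = 3.992 m.
Layer 2: sin θ = 0.94·sin 8.2°/0.46 = 0.2915, θ = 16.95°; offset = 5.9·tan 16.95° = 1.798 m.
Layer 3: sin θ = 1.27·sin 8.2°/0.46 = 0.3938, θ = 23.19°; offset = 11.6·tan 23.19° = 4.969 m.
Layer 4: sin θ = 1.90·sin 8.2°/0.46 = 0.5891, θ = 36.09°; offset = 18.7·tan 36.09° = 13.634 m.
Summing the layer offsets gives 24.392 m.

24 m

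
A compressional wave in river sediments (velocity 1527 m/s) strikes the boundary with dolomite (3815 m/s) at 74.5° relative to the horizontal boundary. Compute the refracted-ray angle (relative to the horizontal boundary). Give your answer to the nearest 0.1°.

48.1°

Angle from the normal: 90° − 74.5° = 15.5°.
sin θ₁/V₁ = sin θ₂/V₂ ⇒ sin θ₂ = 3815·sin 15.5°/1527 = 3815·0.2672/1527 = 0.6677.
θ₂ = sin⁻¹(0.6677) = 41.89° (from vertical).
From the interface: 90° − 41.89° = 48.11°.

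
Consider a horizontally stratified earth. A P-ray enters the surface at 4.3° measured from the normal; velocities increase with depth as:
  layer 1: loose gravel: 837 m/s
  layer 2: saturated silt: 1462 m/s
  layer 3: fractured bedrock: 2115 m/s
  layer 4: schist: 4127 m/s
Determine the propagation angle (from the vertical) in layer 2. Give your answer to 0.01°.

Snell's law across each interface conserves sin θ / V, so sin θ_2 = V_2·sin θ₁/V₁.
sin θ_2 = 1462 × sin 4.3° / 837 = 0.1310.
θ_2 = arcsin 0.1310 = 7.53°.

7.53°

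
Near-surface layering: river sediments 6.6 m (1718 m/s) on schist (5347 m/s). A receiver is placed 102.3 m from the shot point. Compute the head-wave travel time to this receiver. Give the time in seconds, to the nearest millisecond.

θ_c = arcsin(V₁/V₂) = arcsin(1718/5347) = 18.74°, cos θ_c = 0.9470.
Intercept time tᵢ = 2h cos θ_c / V₁ = 2·6.6·0.9470/1718 = 0.00728 s.
t = x/V₂ + tᵢ = 102.3/5347 + 0.00728 = 0.02641 s.

0.026 s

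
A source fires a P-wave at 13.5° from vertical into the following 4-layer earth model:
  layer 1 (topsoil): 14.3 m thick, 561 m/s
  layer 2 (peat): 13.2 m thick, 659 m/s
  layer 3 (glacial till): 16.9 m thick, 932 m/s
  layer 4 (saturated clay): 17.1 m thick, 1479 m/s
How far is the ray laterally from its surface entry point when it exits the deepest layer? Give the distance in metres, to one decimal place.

p = sin θ₁/V₁ = sin 13.5°/561 = 4.1612e-04 s/m is conserved through the stack.
Layer 1: θ = 13.50°; offset = 14.3·tan 13.50° = 3.433 m.
Layer 2: sin θ = p·659 = 0.2742 → θ = 15.92°; offset = 13.2·tan 15.92° = 3.764 m.
Layer 3: sin θ = p·932 = 0.3878 → θ = 22.82°; offset = 16.9·tan 22.82° = 7.111 m.
Layer 4: sin θ = p·1479 = 0.6154 → θ = 37.98°; offset = 17.1·tan 37.98° = 13.352 m.
Total horizontal offset = 27.661 m.

27.7 m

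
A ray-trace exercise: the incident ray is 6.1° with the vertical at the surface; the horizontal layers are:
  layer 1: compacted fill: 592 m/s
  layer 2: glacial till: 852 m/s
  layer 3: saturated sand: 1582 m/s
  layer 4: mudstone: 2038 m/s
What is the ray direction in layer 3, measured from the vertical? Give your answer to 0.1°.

16.5°

Ray parameter p = sin 6.1° / 592 = 1.7950e-04 s/m.
sin θ_3 = p·V_3 = 1.7950e-04 × 1582 = 0.2840.
θ_3 = arcsin 0.2840 = 16.50°.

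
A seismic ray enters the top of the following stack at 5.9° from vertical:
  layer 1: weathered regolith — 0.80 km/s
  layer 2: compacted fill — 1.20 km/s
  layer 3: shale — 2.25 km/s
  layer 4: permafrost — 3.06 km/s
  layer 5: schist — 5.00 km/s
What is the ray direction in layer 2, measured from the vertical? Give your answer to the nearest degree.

9°

Snell's law across each interface conserves sin θ / V, so sin θ_2 = V_2·sin θ₁/V₁.
sin θ_2 = 1.20 × sin 5.9° / 0.80 = 0.1542.
θ_2 = 8.87° from the vertical.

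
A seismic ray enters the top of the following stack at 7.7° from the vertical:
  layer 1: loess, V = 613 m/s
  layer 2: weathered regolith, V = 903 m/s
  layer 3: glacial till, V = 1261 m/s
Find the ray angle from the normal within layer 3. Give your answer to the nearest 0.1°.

Ray parameter p = sin 7.7° / 613 = 2.1857e-04 s/m.
sin θ_3 = p·V_3 = 2.1857e-04 × 1261 = 0.2756.
θ_3 = 16.00° from the vertical.

16.0°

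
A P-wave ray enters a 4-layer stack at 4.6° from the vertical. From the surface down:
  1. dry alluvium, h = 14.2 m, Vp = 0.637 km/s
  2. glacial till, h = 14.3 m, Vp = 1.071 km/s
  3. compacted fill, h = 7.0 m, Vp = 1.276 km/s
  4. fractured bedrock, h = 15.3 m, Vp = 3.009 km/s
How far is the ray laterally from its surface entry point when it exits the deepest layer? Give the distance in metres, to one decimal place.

10.5 m

Ray parameter p = sin 4.6° / 0.637 km/s = 1.2590e-01 s/km.
Layer 1: θ = 4.60°; offset = 14.2·tan 4.60° = 1.143 m.
Layer 2: sin θ = p·1.071 = 0.1348 → θ = 7.75°; offset = 14.3·tan 7.75° = 1.946 m.
Layer 3: sin θ = p·1.276 = 0.1606 → θ = 9.24°; offset = 7.0·tan 9.24° = 1.139 m.
Layer 4: sin θ = p·3.009 = 0.3788 → θ = 22.26°; offset = 15.3·tan 22.26° = 6.263 m.
Σ offsets = 10.491 m.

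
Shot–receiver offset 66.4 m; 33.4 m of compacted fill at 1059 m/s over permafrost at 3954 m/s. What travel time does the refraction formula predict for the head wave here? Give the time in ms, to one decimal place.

θ_c = arcsin(V₁/V₂) = arcsin(1059/3954) = 15.54°, cos θ_c = 0.9635.
Intercept time tᵢ = 2h cos θ_c / V₁ = 2·33.4·0.9635/1059 = 0.06077 s.
t = x/V₂ + tᵢ = 66.4/3954 + 0.06077 = 0.07757 s.

77.6 ms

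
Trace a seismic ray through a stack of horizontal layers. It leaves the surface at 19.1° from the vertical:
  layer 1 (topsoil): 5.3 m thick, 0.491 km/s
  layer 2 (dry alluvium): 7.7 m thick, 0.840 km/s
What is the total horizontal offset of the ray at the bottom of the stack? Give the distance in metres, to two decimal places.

Apply Snell's law at each interface; in layer i the horizontal offset is hᵢ·tan θᵢ.
Layer 1: θ = 19.10°; offset = 5.3·tan 19.10° = 1.8353 m.
Layer 2: sin θ = 0.840·sin 19.1°/0.491 = 0.5598, θ = 34.04°; offset = 7.7·tan 34.04° = 5.2020 m.
Total horizontal offset = 7.0372 m.

7.04 m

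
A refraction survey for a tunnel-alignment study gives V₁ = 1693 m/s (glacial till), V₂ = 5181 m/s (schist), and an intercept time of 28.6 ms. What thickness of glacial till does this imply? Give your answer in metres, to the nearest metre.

θ_c = arcsin(1693/5181) = 19.07°; cos θ_c = 0.9451.
tᵢ = 2h cos θ_c/V₁ ⇒ h = tᵢ·V₁/(2 cos θ_c) = 0.0286·1693/(2·0.9451) = 25.62 m.

26 m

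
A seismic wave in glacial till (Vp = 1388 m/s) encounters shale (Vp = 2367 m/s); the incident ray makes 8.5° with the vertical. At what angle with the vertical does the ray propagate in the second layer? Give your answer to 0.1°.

14.6°

Snell's law: sin θ₂ = (V₂/V₁)·sin θ₁ = (2367/1388)·sin 8.5° = 0.2521.
θ₂ = sin⁻¹(0.2521) = 14.60° (from vertical).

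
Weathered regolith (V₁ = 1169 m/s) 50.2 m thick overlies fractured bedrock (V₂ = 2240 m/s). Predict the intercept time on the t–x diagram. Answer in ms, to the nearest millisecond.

tᵢ = 2h·√(V₂²−V₁²)/(V₁V₂).
√(V₂²−V₁²) = √(2240²−1169²) = 1910.8 m/s.
tᵢ = 2·50.2·1910.8/(1169·2240) = 0.07326 s.

73 ms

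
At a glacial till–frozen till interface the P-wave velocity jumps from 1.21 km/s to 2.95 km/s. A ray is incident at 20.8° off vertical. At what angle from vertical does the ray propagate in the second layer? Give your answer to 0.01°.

Snell's law: sin θ₂ = (V₂/V₁)·sin θ₁ = (2.95/1.21)·sin 20.8° = 0.8658.
θ₂ = arcsin 0.8658 = 59.97° from the normal.

59.97°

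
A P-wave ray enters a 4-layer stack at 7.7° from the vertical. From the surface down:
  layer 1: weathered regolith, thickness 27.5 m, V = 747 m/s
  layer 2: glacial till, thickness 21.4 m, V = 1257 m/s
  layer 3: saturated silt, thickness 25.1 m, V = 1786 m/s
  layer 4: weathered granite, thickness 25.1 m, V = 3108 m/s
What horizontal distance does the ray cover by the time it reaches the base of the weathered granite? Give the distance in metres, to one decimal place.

34.0 m

Ray parameter p = sin 7.7° / 747 m/s = 1.7937e-04 s/m.
Layer 1: θ = 7.70°; offset = 27.5·tan 7.70° = 3.718 m.
Layer 2: sin θ = p·1257 = 0.2255 → θ = 13.03°; offset = 21.4·tan 13.03° = 4.952 m.
Layer 3: sin θ = p·1786 = 0.3203 → θ = 18.68°; offset = 25.1·tan 18.68° = 8.488 m.
Layer 4: sin θ = p·3108 = 0.5575 → θ = 33.88°; offset = 25.1·tan 33.88° = 16.854 m.
Summing the layer offsets gives 34.013 m.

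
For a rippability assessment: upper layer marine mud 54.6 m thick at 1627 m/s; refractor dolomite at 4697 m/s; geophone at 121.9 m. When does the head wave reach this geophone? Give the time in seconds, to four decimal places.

θ_c = arcsin(V₁/V₂) = arcsin(1627/4697) = 20.27°, cos θ_c = 0.9381.
Intercept time tᵢ = 2h cos θ_c / V₁ = 2·54.6·0.9381/1627 = 0.06296 s.
t = x/V₂ + tᵢ = 121.9/4697 + 0.06296 = 0.08891 s.

0.0889 s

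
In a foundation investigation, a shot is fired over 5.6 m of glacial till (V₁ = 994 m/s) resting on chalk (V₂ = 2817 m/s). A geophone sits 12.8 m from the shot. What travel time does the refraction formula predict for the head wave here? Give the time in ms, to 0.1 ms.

θ_c = arcsin(V₁/V₂) = arcsin(994/2817) = 20.66°, cos θ_c = 0.9357.
Intercept time tᵢ = 2h cos θ_c / V₁ = 2·5.6·0.9357/994 = 0.01054 s.
t = x/V₂ + tᵢ = 12.8/2817 + 0.01054 = 0.01509 s.

15.1 ms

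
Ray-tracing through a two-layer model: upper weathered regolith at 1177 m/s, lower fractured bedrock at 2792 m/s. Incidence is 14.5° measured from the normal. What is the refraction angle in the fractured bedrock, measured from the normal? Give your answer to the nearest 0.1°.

Snell's law: sin θ₂ = (V₂/V₁)·sin θ₁ = (2792/1177)·sin 14.5° = 0.5939.
θ₂ = arcsin 0.5939 = 36.44° from the normal.

36.4°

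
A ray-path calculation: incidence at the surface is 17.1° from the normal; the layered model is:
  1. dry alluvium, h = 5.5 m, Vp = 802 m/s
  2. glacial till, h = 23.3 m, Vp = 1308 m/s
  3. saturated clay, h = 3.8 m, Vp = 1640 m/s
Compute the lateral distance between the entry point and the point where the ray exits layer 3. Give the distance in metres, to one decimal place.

Apply Snell's law at each interface; in layer i the horizontal offset is hᵢ·tan θᵢ.
Layer 1: θ = 17.10°; offset = 5.5·tan 17.10° = 1.692 m.
Layer 2: sin θ = 1308·sin 17.1°/802 = 0.4796, θ = 28.66°; offset = 23.3·tan 28.66° = 12.733 m.
Layer 3: sin θ = 1640·sin 17.1°/802 = 0.6013, θ = 36.96°; offset = 3.8·tan 36.96° = 2.860 m.
Σ offsets = 17.285 m.

17.3 m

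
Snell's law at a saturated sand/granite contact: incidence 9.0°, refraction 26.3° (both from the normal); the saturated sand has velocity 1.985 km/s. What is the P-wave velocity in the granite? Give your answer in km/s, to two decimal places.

sin 9.0° = 0.1564; sin 26.3° = 0.4431.
V₂ = V₁·(sin θ₂/sin θ₁) = 1.985·(0.4431/0.1564) = 5.62 km/s.

5.62 km/s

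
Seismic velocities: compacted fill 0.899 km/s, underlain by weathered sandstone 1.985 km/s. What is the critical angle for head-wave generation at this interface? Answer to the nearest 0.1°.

At critical incidence the refracted ray runs along the interface (θ₂ = 90°), so sin θ_c = V₁/V₂.
θ_c = arcsin(0.899/1.985) = arcsin 0.4529 = 26.93°.

26.9°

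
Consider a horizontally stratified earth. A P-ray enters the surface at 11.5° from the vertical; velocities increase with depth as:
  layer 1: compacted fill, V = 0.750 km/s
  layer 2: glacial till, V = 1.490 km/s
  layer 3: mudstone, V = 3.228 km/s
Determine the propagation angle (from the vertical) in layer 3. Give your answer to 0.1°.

Snell's law across each interface conserves sin θ / V, so sin θ_3 = V_3·sin θ₁/V₁.
sin θ_3 = 3.228 × sin 11.5° / 0.750 = 0.8581.
θ_3 = arcsin 0.8581 = 59.10°.

59.1°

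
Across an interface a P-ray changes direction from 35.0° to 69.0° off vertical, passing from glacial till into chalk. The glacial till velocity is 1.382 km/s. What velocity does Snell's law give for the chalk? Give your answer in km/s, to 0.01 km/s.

2.25 km/s

Snell's law: sin 35.0°/V₁ = sin 69.0°/V₂.
V₂ = V₁·sin 69.0°/sin 35.0° = 1.382 × 1.6276 = 2.25 km/s.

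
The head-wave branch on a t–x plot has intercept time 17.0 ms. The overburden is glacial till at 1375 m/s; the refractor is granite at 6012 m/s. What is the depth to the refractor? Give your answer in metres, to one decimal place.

12.0 m

h = tᵢ·V₁·V₂ / (2·√(V₂²−V₁²)).
√(V₂²−V₁²) = √(6012² − 1375²) = 5852.7 m/s.
h = 0.017 s × 1375 × 6012 / (2 × 5852.7) = 12.01 m.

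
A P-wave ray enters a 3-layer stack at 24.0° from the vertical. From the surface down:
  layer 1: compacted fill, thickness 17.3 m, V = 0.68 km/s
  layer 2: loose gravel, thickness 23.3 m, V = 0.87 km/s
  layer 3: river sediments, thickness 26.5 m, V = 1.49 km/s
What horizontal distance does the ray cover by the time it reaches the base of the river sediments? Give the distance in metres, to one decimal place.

74.0 m

Apply Snell's law at each interface; in layer i the horizontal offset is hᵢ·tan θᵢ.
Layer 1: θ = 24.00°; offset = 17.3·tan 24.00° = 7.702 m.
Layer 2: sin θ = 0.87·sin 24.0°/0.68 = 0.5204, θ = 31.36°; offset = 23.3·tan 31.36° = 14.199 m.
Layer 3: sin θ = 1.49·sin 24.0°/0.68 = 0.8912, θ = 63.03°; offset = 26.5·tan 63.03° = 52.073 m.
Summing the layer offsets gives 73.974 m.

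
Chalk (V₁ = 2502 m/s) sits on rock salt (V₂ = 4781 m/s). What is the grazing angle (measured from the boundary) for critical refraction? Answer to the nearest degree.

Critical incidence: sin θ_c = V₁/V₂ = 2502/4781 = 0.5233.
θ_c = arcsin 0.5233 = 31.56°.
Measured from the interface: 90° − 31.56° = 58.44°.

58°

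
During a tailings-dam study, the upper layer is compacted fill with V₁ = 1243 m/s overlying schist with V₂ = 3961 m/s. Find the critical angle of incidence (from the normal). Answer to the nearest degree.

18°

Critical incidence: sin θ_c = V₁/V₂ = 1243/3961 = 0.3138.
θ_c = arcsin 0.3138 = 18.29°.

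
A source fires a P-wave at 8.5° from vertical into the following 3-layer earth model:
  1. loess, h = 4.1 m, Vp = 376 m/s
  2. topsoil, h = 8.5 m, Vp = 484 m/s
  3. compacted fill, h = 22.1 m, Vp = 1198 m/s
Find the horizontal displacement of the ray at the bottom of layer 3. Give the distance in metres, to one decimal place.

Ray parameter p = sin 8.5° / 376 m/s = 3.9311e-04 s/m.
Layer 1: θ = 8.50°; offset = 4.1·tan 8.50° = 0.613 m.
Layer 2: sin θ = p·484 = 0.1903 → θ = 10.97°; offset = 8.5·tan 10.97° = 1.647 m.
Layer 3: sin θ = p·1198 = 0.4709 → θ = 28.10°; offset = 22.1·tan 28.10° = 11.798 m.
Σ offsets = 14.058 m.

14.1 m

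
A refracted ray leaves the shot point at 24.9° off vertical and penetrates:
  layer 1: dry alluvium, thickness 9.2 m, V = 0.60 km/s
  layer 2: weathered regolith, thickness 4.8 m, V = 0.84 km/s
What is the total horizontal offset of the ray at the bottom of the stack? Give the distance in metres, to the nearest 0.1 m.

7.8 m

p = sin θ₁/V₁ = sin 24.9°/0.60 = 7.0173e-01 s/km is conserved through the stack.
Layer 1: θ = 24.90°; offset = 9.2·tan 24.90° = 4.270 m.
Layer 2: sin θ = p·0.84 = 0.5895 → θ = 36.12°; offset = 4.8·tan 36.12° = 3.503 m.
Total horizontal offset = 7.773 m.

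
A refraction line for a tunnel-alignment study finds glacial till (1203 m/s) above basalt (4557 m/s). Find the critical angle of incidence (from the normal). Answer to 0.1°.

15.3°

Critical incidence: sin θ_c = V₁/V₂ = 1203/4557 = 0.2640.
θ_c = arcsin 0.2640 = 15.31°.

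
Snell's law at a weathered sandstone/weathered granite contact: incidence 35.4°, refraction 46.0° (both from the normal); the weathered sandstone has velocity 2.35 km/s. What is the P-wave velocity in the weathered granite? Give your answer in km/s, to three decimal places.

sin 35.4° = 0.5793; sin 46.0° = 0.7193.
V₂ = V₁·(sin θ₂/sin θ₁) = 2.35·(0.7193/0.5793) = 2.918 km/s.

2.918 km/s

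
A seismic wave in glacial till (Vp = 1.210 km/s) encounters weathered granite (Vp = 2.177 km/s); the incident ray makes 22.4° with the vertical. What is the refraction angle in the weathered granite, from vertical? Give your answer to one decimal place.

Snell's law: sin θ₂ = (V₂/V₁)·sin θ₁ = (2.177/1.210)·sin 22.4° = 0.6856.
θ₂ = sin⁻¹(0.6856) = 43.28° (from vertical).

43.3°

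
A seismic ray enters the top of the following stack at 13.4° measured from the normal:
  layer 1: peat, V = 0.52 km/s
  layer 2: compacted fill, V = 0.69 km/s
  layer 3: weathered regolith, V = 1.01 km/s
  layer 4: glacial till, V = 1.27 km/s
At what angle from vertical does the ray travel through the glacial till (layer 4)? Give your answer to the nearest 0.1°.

Ray parameter p = sin 13.4° / 0.52 = 4.4567e-01 s/km.
sin θ_4 = p·V_4 = 4.4567e-01 × 1.27 = 0.5660.
θ_4 = arcsin 0.5660 = 34.47°.

34.5°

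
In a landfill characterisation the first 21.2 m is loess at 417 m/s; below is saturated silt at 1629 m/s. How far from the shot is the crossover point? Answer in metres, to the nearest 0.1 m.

θ_c = arcsin(417/1629) = 14.83°, so cos θ_c = 0.9667 and tᵢ = 2h cos θ_c/V₁ = 0.0983 s.
At crossover x/V₁ = x/V₂ + tᵢ ⇒ x = tᵢ/(1/V₁ − 1/V₂) = 0.09829/(2.3981e-03 − 6.1387e-04) = 55.09 m.

55.1 m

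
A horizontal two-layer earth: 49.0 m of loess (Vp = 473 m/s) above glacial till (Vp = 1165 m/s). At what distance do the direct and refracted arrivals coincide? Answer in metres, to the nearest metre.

x_cross = 2h·√((V₂+V₁)/(V₂−V₁)).
(V₂+V₁)/(V₂−V₁) = (1165+473)/(1165−473) = 2.3671; √ = 1.5385.
x_cross = 2·49.0·1.5385 = 150.78 m.

151 m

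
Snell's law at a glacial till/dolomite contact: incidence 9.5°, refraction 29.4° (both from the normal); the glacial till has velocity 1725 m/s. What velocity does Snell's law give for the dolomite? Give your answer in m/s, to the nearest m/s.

5131 m/s

Snell's law: sin 9.5°/V₁ = sin 29.4°/V₂.
V₂ = V₁·sin 29.4°/sin 9.5° = 1725 × 2.9743 = 5130.70 m/s.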